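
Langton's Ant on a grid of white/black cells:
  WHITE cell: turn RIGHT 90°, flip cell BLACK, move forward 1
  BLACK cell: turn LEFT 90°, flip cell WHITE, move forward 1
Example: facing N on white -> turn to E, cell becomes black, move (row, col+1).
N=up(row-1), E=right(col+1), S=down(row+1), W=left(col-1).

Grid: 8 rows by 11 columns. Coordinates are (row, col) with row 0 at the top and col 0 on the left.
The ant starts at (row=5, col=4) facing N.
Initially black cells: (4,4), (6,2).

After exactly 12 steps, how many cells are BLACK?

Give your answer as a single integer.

Step 1: on WHITE (5,4): turn R to E, flip to black, move to (5,5). |black|=3
Step 2: on WHITE (5,5): turn R to S, flip to black, move to (6,5). |black|=4
Step 3: on WHITE (6,5): turn R to W, flip to black, move to (6,4). |black|=5
Step 4: on WHITE (6,4): turn R to N, flip to black, move to (5,4). |black|=6
Step 5: on BLACK (5,4): turn L to W, flip to white, move to (5,3). |black|=5
Step 6: on WHITE (5,3): turn R to N, flip to black, move to (4,3). |black|=6
Step 7: on WHITE (4,3): turn R to E, flip to black, move to (4,4). |black|=7
Step 8: on BLACK (4,4): turn L to N, flip to white, move to (3,4). |black|=6
Step 9: on WHITE (3,4): turn R to E, flip to black, move to (3,5). |black|=7
Step 10: on WHITE (3,5): turn R to S, flip to black, move to (4,5). |black|=8
Step 11: on WHITE (4,5): turn R to W, flip to black, move to (4,4). |black|=9
Step 12: on WHITE (4,4): turn R to N, flip to black, move to (3,4). |black|=10

Answer: 10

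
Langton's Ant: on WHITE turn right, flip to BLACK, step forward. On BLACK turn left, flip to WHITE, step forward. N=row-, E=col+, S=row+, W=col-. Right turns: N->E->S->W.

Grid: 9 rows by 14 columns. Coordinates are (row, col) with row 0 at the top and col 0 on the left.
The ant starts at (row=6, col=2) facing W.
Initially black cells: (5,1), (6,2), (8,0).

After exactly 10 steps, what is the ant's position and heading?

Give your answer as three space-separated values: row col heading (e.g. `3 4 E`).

Answer: 7 3 E

Derivation:
Step 1: on BLACK (6,2): turn L to S, flip to white, move to (7,2). |black|=2
Step 2: on WHITE (7,2): turn R to W, flip to black, move to (7,1). |black|=3
Step 3: on WHITE (7,1): turn R to N, flip to black, move to (6,1). |black|=4
Step 4: on WHITE (6,1): turn R to E, flip to black, move to (6,2). |black|=5
Step 5: on WHITE (6,2): turn R to S, flip to black, move to (7,2). |black|=6
Step 6: on BLACK (7,2): turn L to E, flip to white, move to (7,3). |black|=5
Step 7: on WHITE (7,3): turn R to S, flip to black, move to (8,3). |black|=6
Step 8: on WHITE (8,3): turn R to W, flip to black, move to (8,2). |black|=7
Step 9: on WHITE (8,2): turn R to N, flip to black, move to (7,2). |black|=8
Step 10: on WHITE (7,2): turn R to E, flip to black, move to (7,3). |black|=9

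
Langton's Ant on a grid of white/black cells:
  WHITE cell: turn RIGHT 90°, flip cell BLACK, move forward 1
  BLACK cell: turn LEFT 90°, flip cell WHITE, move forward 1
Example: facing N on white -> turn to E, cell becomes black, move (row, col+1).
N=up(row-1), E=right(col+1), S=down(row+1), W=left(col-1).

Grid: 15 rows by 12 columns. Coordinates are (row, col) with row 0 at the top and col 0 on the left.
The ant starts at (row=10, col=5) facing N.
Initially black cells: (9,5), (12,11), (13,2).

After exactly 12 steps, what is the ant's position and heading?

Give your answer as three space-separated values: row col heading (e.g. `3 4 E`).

Answer: 8 5 N

Derivation:
Step 1: on WHITE (10,5): turn R to E, flip to black, move to (10,6). |black|=4
Step 2: on WHITE (10,6): turn R to S, flip to black, move to (11,6). |black|=5
Step 3: on WHITE (11,6): turn R to W, flip to black, move to (11,5). |black|=6
Step 4: on WHITE (11,5): turn R to N, flip to black, move to (10,5). |black|=7
Step 5: on BLACK (10,5): turn L to W, flip to white, move to (10,4). |black|=6
Step 6: on WHITE (10,4): turn R to N, flip to black, move to (9,4). |black|=7
Step 7: on WHITE (9,4): turn R to E, flip to black, move to (9,5). |black|=8
Step 8: on BLACK (9,5): turn L to N, flip to white, move to (8,5). |black|=7
Step 9: on WHITE (8,5): turn R to E, flip to black, move to (8,6). |black|=8
Step 10: on WHITE (8,6): turn R to S, flip to black, move to (9,6). |black|=9
Step 11: on WHITE (9,6): turn R to W, flip to black, move to (9,5). |black|=10
Step 12: on WHITE (9,5): turn R to N, flip to black, move to (8,5). |black|=11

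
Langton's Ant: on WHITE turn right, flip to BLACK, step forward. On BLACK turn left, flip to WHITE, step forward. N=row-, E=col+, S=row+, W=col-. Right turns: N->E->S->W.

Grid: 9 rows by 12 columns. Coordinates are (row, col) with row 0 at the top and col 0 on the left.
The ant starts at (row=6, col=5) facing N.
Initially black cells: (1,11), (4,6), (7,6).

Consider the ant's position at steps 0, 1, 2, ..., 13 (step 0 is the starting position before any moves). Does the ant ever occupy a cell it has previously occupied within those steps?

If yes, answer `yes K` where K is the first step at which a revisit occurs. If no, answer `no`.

Answer: yes 6

Derivation:
Step 1: on WHITE (6,5): turn R to E, flip to black, move to (6,6). |black|=4 — new cell
Step 2: on WHITE (6,6): turn R to S, flip to black, move to (7,6). |black|=5 — new cell
Step 3: on BLACK (7,6): turn L to E, flip to white, move to (7,7). |black|=4 — new cell
Step 4: on WHITE (7,7): turn R to S, flip to black, move to (8,7). |black|=5 — new cell
Step 5: on WHITE (8,7): turn R to W, flip to black, move to (8,6). |black|=6 — new cell
Step 6: on WHITE (8,6): turn R to N, flip to black, move to (7,6). |black|=7 — REVISIT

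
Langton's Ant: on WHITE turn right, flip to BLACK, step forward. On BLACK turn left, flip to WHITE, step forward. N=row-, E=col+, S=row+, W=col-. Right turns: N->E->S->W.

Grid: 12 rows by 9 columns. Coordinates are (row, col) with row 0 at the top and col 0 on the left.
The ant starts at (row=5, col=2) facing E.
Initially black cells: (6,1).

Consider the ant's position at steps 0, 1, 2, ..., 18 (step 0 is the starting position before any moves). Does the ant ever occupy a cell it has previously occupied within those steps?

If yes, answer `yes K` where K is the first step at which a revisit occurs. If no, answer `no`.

Step 1: on WHITE (5,2): turn R to S, flip to black, move to (6,2). |black|=2 — new cell
Step 2: on WHITE (6,2): turn R to W, flip to black, move to (6,1). |black|=3 — new cell
Step 3: on BLACK (6,1): turn L to S, flip to white, move to (7,1). |black|=2 — new cell
Step 4: on WHITE (7,1): turn R to W, flip to black, move to (7,0). |black|=3 — new cell
Step 5: on WHITE (7,0): turn R to N, flip to black, move to (6,0). |black|=4 — new cell
Step 6: on WHITE (6,0): turn R to E, flip to black, move to (6,1). |black|=5 — REVISIT

Answer: yes 6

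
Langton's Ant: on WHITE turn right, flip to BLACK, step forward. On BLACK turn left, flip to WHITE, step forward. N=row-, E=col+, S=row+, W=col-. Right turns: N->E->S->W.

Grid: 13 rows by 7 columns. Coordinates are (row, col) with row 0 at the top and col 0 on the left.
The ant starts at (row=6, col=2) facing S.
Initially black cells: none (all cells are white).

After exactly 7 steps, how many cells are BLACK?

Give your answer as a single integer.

Answer: 5

Derivation:
Step 1: on WHITE (6,2): turn R to W, flip to black, move to (6,1). |black|=1
Step 2: on WHITE (6,1): turn R to N, flip to black, move to (5,1). |black|=2
Step 3: on WHITE (5,1): turn R to E, flip to black, move to (5,2). |black|=3
Step 4: on WHITE (5,2): turn R to S, flip to black, move to (6,2). |black|=4
Step 5: on BLACK (6,2): turn L to E, flip to white, move to (6,3). |black|=3
Step 6: on WHITE (6,3): turn R to S, flip to black, move to (7,3). |black|=4
Step 7: on WHITE (7,3): turn R to W, flip to black, move to (7,2). |black|=5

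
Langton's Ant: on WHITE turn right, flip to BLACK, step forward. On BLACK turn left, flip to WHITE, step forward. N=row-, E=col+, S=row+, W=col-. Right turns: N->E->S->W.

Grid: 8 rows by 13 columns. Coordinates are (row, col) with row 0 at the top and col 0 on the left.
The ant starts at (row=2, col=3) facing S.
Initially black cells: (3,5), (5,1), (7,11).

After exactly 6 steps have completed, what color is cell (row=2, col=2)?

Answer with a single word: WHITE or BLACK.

Step 1: on WHITE (2,3): turn R to W, flip to black, move to (2,2). |black|=4
Step 2: on WHITE (2,2): turn R to N, flip to black, move to (1,2). |black|=5
Step 3: on WHITE (1,2): turn R to E, flip to black, move to (1,3). |black|=6
Step 4: on WHITE (1,3): turn R to S, flip to black, move to (2,3). |black|=7
Step 5: on BLACK (2,3): turn L to E, flip to white, move to (2,4). |black|=6
Step 6: on WHITE (2,4): turn R to S, flip to black, move to (3,4). |black|=7

Answer: BLACK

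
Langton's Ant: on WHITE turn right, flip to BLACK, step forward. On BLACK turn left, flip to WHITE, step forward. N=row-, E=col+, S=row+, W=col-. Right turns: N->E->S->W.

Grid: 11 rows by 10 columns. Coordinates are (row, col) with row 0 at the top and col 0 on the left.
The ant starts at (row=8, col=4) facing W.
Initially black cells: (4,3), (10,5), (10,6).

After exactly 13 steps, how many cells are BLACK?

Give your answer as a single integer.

Step 1: on WHITE (8,4): turn R to N, flip to black, move to (7,4). |black|=4
Step 2: on WHITE (7,4): turn R to E, flip to black, move to (7,5). |black|=5
Step 3: on WHITE (7,5): turn R to S, flip to black, move to (8,5). |black|=6
Step 4: on WHITE (8,5): turn R to W, flip to black, move to (8,4). |black|=7
Step 5: on BLACK (8,4): turn L to S, flip to white, move to (9,4). |black|=6
Step 6: on WHITE (9,4): turn R to W, flip to black, move to (9,3). |black|=7
Step 7: on WHITE (9,3): turn R to N, flip to black, move to (8,3). |black|=8
Step 8: on WHITE (8,3): turn R to E, flip to black, move to (8,4). |black|=9
Step 9: on WHITE (8,4): turn R to S, flip to black, move to (9,4). |black|=10
Step 10: on BLACK (9,4): turn L to E, flip to white, move to (9,5). |black|=9
Step 11: on WHITE (9,5): turn R to S, flip to black, move to (10,5). |black|=10
Step 12: on BLACK (10,5): turn L to E, flip to white, move to (10,6). |black|=9
Step 13: on BLACK (10,6): turn L to N, flip to white, move to (9,6). |black|=8

Answer: 8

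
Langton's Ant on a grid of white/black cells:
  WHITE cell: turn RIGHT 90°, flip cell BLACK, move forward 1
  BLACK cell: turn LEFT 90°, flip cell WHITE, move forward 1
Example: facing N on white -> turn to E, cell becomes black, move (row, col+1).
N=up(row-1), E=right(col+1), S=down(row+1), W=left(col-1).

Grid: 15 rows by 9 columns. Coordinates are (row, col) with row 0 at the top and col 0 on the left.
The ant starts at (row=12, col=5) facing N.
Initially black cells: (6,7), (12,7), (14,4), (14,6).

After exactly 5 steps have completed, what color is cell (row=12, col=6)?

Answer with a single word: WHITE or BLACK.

Answer: BLACK

Derivation:
Step 1: on WHITE (12,5): turn R to E, flip to black, move to (12,6). |black|=5
Step 2: on WHITE (12,6): turn R to S, flip to black, move to (13,6). |black|=6
Step 3: on WHITE (13,6): turn R to W, flip to black, move to (13,5). |black|=7
Step 4: on WHITE (13,5): turn R to N, flip to black, move to (12,5). |black|=8
Step 5: on BLACK (12,5): turn L to W, flip to white, move to (12,4). |black|=7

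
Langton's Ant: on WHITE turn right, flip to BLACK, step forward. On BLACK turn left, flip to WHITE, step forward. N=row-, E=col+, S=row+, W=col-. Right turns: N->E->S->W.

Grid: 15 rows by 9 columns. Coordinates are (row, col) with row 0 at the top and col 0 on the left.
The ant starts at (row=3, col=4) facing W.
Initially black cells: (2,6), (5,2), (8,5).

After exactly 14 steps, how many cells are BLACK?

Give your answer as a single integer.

Step 1: on WHITE (3,4): turn R to N, flip to black, move to (2,4). |black|=4
Step 2: on WHITE (2,4): turn R to E, flip to black, move to (2,5). |black|=5
Step 3: on WHITE (2,5): turn R to S, flip to black, move to (3,5). |black|=6
Step 4: on WHITE (3,5): turn R to W, flip to black, move to (3,4). |black|=7
Step 5: on BLACK (3,4): turn L to S, flip to white, move to (4,4). |black|=6
Step 6: on WHITE (4,4): turn R to W, flip to black, move to (4,3). |black|=7
Step 7: on WHITE (4,3): turn R to N, flip to black, move to (3,3). |black|=8
Step 8: on WHITE (3,3): turn R to E, flip to black, move to (3,4). |black|=9
Step 9: on WHITE (3,4): turn R to S, flip to black, move to (4,4). |black|=10
Step 10: on BLACK (4,4): turn L to E, flip to white, move to (4,5). |black|=9
Step 11: on WHITE (4,5): turn R to S, flip to black, move to (5,5). |black|=10
Step 12: on WHITE (5,5): turn R to W, flip to black, move to (5,4). |black|=11
Step 13: on WHITE (5,4): turn R to N, flip to black, move to (4,4). |black|=12
Step 14: on WHITE (4,4): turn R to E, flip to black, move to (4,5). |black|=13

Answer: 13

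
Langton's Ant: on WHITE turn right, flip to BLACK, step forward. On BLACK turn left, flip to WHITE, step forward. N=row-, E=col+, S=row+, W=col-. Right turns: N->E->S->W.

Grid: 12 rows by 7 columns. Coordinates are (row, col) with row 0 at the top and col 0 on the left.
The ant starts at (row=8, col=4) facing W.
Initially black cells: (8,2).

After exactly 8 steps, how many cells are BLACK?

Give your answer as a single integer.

Answer: 7

Derivation:
Step 1: on WHITE (8,4): turn R to N, flip to black, move to (7,4). |black|=2
Step 2: on WHITE (7,4): turn R to E, flip to black, move to (7,5). |black|=3
Step 3: on WHITE (7,5): turn R to S, flip to black, move to (8,5). |black|=4
Step 4: on WHITE (8,5): turn R to W, flip to black, move to (8,4). |black|=5
Step 5: on BLACK (8,4): turn L to S, flip to white, move to (9,4). |black|=4
Step 6: on WHITE (9,4): turn R to W, flip to black, move to (9,3). |black|=5
Step 7: on WHITE (9,3): turn R to N, flip to black, move to (8,3). |black|=6
Step 8: on WHITE (8,3): turn R to E, flip to black, move to (8,4). |black|=7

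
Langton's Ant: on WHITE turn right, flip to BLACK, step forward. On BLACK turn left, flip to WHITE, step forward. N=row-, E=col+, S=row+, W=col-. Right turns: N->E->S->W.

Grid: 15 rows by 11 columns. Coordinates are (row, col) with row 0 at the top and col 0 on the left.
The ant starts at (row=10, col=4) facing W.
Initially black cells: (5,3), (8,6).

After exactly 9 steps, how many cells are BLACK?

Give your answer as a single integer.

Step 1: on WHITE (10,4): turn R to N, flip to black, move to (9,4). |black|=3
Step 2: on WHITE (9,4): turn R to E, flip to black, move to (9,5). |black|=4
Step 3: on WHITE (9,5): turn R to S, flip to black, move to (10,5). |black|=5
Step 4: on WHITE (10,5): turn R to W, flip to black, move to (10,4). |black|=6
Step 5: on BLACK (10,4): turn L to S, flip to white, move to (11,4). |black|=5
Step 6: on WHITE (11,4): turn R to W, flip to black, move to (11,3). |black|=6
Step 7: on WHITE (11,3): turn R to N, flip to black, move to (10,3). |black|=7
Step 8: on WHITE (10,3): turn R to E, flip to black, move to (10,4). |black|=8
Step 9: on WHITE (10,4): turn R to S, flip to black, move to (11,4). |black|=9

Answer: 9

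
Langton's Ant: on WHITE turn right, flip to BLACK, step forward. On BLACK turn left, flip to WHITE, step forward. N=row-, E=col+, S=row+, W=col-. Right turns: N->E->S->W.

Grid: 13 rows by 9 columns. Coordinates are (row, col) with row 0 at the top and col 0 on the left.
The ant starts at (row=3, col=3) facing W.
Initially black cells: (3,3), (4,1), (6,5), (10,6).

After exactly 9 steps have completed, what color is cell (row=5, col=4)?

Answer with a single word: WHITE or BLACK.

Answer: BLACK

Derivation:
Step 1: on BLACK (3,3): turn L to S, flip to white, move to (4,3). |black|=3
Step 2: on WHITE (4,3): turn R to W, flip to black, move to (4,2). |black|=4
Step 3: on WHITE (4,2): turn R to N, flip to black, move to (3,2). |black|=5
Step 4: on WHITE (3,2): turn R to E, flip to black, move to (3,3). |black|=6
Step 5: on WHITE (3,3): turn R to S, flip to black, move to (4,3). |black|=7
Step 6: on BLACK (4,3): turn L to E, flip to white, move to (4,4). |black|=6
Step 7: on WHITE (4,4): turn R to S, flip to black, move to (5,4). |black|=7
Step 8: on WHITE (5,4): turn R to W, flip to black, move to (5,3). |black|=8
Step 9: on WHITE (5,3): turn R to N, flip to black, move to (4,3). |black|=9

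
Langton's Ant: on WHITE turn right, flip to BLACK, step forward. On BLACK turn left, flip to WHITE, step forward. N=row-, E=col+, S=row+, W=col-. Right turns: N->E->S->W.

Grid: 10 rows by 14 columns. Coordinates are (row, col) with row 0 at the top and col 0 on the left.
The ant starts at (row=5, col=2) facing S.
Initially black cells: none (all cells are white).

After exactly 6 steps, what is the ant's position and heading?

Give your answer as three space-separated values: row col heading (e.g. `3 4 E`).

Step 1: on WHITE (5,2): turn R to W, flip to black, move to (5,1). |black|=1
Step 2: on WHITE (5,1): turn R to N, flip to black, move to (4,1). |black|=2
Step 3: on WHITE (4,1): turn R to E, flip to black, move to (4,2). |black|=3
Step 4: on WHITE (4,2): turn R to S, flip to black, move to (5,2). |black|=4
Step 5: on BLACK (5,2): turn L to E, flip to white, move to (5,3). |black|=3
Step 6: on WHITE (5,3): turn R to S, flip to black, move to (6,3). |black|=4

Answer: 6 3 S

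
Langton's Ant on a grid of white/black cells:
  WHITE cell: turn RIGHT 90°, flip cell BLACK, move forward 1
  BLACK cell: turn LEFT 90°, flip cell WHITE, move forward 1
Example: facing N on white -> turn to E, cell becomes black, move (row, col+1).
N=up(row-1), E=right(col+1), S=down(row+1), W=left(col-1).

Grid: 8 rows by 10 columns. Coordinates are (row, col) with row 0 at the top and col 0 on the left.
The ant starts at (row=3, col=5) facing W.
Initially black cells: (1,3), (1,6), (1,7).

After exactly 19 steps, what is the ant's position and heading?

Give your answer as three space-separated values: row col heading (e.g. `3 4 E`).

Step 1: on WHITE (3,5): turn R to N, flip to black, move to (2,5). |black|=4
Step 2: on WHITE (2,5): turn R to E, flip to black, move to (2,6). |black|=5
Step 3: on WHITE (2,6): turn R to S, flip to black, move to (3,6). |black|=6
Step 4: on WHITE (3,6): turn R to W, flip to black, move to (3,5). |black|=7
Step 5: on BLACK (3,5): turn L to S, flip to white, move to (4,5). |black|=6
Step 6: on WHITE (4,5): turn R to W, flip to black, move to (4,4). |black|=7
Step 7: on WHITE (4,4): turn R to N, flip to black, move to (3,4). |black|=8
Step 8: on WHITE (3,4): turn R to E, flip to black, move to (3,5). |black|=9
Step 9: on WHITE (3,5): turn R to S, flip to black, move to (4,5). |black|=10
Step 10: on BLACK (4,5): turn L to E, flip to white, move to (4,6). |black|=9
Step 11: on WHITE (4,6): turn R to S, flip to black, move to (5,6). |black|=10
Step 12: on WHITE (5,6): turn R to W, flip to black, move to (5,5). |black|=11
Step 13: on WHITE (5,5): turn R to N, flip to black, move to (4,5). |black|=12
Step 14: on WHITE (4,5): turn R to E, flip to black, move to (4,6). |black|=13
Step 15: on BLACK (4,6): turn L to N, flip to white, move to (3,6). |black|=12
Step 16: on BLACK (3,6): turn L to W, flip to white, move to (3,5). |black|=11
Step 17: on BLACK (3,5): turn L to S, flip to white, move to (4,5). |black|=10
Step 18: on BLACK (4,5): turn L to E, flip to white, move to (4,6). |black|=9
Step 19: on WHITE (4,6): turn R to S, flip to black, move to (5,6). |black|=10

Answer: 5 6 S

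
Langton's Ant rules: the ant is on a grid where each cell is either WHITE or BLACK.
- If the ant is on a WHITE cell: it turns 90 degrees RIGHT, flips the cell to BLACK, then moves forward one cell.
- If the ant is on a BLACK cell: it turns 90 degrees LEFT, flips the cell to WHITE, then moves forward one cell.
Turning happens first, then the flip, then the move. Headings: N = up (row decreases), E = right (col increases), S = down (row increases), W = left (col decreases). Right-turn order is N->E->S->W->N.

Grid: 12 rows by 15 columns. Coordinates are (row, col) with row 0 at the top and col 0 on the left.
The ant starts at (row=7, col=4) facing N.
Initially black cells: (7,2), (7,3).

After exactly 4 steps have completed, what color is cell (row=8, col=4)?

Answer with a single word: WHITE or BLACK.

Answer: BLACK

Derivation:
Step 1: on WHITE (7,4): turn R to E, flip to black, move to (7,5). |black|=3
Step 2: on WHITE (7,5): turn R to S, flip to black, move to (8,5). |black|=4
Step 3: on WHITE (8,5): turn R to W, flip to black, move to (8,4). |black|=5
Step 4: on WHITE (8,4): turn R to N, flip to black, move to (7,4). |black|=6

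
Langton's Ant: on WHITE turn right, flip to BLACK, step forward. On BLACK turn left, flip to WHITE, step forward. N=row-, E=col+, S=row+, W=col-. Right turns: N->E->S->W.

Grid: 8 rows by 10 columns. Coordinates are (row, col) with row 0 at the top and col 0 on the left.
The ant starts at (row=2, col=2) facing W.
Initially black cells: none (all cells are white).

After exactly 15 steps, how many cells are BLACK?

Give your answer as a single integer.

Step 1: on WHITE (2,2): turn R to N, flip to black, move to (1,2). |black|=1
Step 2: on WHITE (1,2): turn R to E, flip to black, move to (1,3). |black|=2
Step 3: on WHITE (1,3): turn R to S, flip to black, move to (2,3). |black|=3
Step 4: on WHITE (2,3): turn R to W, flip to black, move to (2,2). |black|=4
Step 5: on BLACK (2,2): turn L to S, flip to white, move to (3,2). |black|=3
Step 6: on WHITE (3,2): turn R to W, flip to black, move to (3,1). |black|=4
Step 7: on WHITE (3,1): turn R to N, flip to black, move to (2,1). |black|=5
Step 8: on WHITE (2,1): turn R to E, flip to black, move to (2,2). |black|=6
Step 9: on WHITE (2,2): turn R to S, flip to black, move to (3,2). |black|=7
Step 10: on BLACK (3,2): turn L to E, flip to white, move to (3,3). |black|=6
Step 11: on WHITE (3,3): turn R to S, flip to black, move to (4,3). |black|=7
Step 12: on WHITE (4,3): turn R to W, flip to black, move to (4,2). |black|=8
Step 13: on WHITE (4,2): turn R to N, flip to black, move to (3,2). |black|=9
Step 14: on WHITE (3,2): turn R to E, flip to black, move to (3,3). |black|=10
Step 15: on BLACK (3,3): turn L to N, flip to white, move to (2,3). |black|=9

Answer: 9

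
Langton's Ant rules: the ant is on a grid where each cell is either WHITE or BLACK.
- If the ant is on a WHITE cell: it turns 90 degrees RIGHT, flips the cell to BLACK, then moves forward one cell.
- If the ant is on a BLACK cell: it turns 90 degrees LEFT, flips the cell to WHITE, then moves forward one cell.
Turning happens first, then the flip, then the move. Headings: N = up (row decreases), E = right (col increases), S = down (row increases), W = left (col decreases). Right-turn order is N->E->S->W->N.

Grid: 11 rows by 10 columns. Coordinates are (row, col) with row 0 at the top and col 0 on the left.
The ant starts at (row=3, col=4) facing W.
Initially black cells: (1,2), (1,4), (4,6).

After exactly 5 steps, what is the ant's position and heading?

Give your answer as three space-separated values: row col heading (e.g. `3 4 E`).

Answer: 4 4 S

Derivation:
Step 1: on WHITE (3,4): turn R to N, flip to black, move to (2,4). |black|=4
Step 2: on WHITE (2,4): turn R to E, flip to black, move to (2,5). |black|=5
Step 3: on WHITE (2,5): turn R to S, flip to black, move to (3,5). |black|=6
Step 4: on WHITE (3,5): turn R to W, flip to black, move to (3,4). |black|=7
Step 5: on BLACK (3,4): turn L to S, flip to white, move to (4,4). |black|=6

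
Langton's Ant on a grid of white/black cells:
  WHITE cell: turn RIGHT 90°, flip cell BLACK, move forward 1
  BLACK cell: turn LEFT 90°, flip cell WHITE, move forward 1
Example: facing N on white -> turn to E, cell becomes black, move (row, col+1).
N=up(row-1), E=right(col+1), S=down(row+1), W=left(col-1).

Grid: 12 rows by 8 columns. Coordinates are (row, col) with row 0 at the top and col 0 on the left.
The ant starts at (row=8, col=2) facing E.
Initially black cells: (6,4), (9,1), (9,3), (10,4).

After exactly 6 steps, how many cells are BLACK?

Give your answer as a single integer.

Step 1: on WHITE (8,2): turn R to S, flip to black, move to (9,2). |black|=5
Step 2: on WHITE (9,2): turn R to W, flip to black, move to (9,1). |black|=6
Step 3: on BLACK (9,1): turn L to S, flip to white, move to (10,1). |black|=5
Step 4: on WHITE (10,1): turn R to W, flip to black, move to (10,0). |black|=6
Step 5: on WHITE (10,0): turn R to N, flip to black, move to (9,0). |black|=7
Step 6: on WHITE (9,0): turn R to E, flip to black, move to (9,1). |black|=8

Answer: 8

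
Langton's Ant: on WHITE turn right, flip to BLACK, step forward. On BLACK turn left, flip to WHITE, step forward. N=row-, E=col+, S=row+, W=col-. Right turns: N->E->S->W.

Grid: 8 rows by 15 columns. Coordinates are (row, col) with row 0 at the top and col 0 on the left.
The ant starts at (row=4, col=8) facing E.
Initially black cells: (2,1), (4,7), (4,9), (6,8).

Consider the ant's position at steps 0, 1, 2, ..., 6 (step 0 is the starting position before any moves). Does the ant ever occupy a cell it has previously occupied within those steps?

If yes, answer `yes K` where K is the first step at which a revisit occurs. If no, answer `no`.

Answer: no

Derivation:
Step 1: on WHITE (4,8): turn R to S, flip to black, move to (5,8). |black|=5 — new cell
Step 2: on WHITE (5,8): turn R to W, flip to black, move to (5,7). |black|=6 — new cell
Step 3: on WHITE (5,7): turn R to N, flip to black, move to (4,7). |black|=7 — new cell
Step 4: on BLACK (4,7): turn L to W, flip to white, move to (4,6). |black|=6 — new cell
Step 5: on WHITE (4,6): turn R to N, flip to black, move to (3,6). |black|=7 — new cell
Step 6: on WHITE (3,6): turn R to E, flip to black, move to (3,7). |black|=8 — new cell
No revisit within 6 steps.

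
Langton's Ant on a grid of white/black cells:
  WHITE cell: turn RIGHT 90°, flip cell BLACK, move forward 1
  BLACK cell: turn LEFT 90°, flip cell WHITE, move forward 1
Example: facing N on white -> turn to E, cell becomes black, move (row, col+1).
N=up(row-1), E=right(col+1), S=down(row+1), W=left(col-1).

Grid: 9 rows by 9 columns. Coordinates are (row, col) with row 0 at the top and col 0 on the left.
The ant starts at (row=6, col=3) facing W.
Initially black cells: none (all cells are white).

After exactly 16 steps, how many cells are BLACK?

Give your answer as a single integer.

Answer: 8

Derivation:
Step 1: on WHITE (6,3): turn R to N, flip to black, move to (5,3). |black|=1
Step 2: on WHITE (5,3): turn R to E, flip to black, move to (5,4). |black|=2
Step 3: on WHITE (5,4): turn R to S, flip to black, move to (6,4). |black|=3
Step 4: on WHITE (6,4): turn R to W, flip to black, move to (6,3). |black|=4
Step 5: on BLACK (6,3): turn L to S, flip to white, move to (7,3). |black|=3
Step 6: on WHITE (7,3): turn R to W, flip to black, move to (7,2). |black|=4
Step 7: on WHITE (7,2): turn R to N, flip to black, move to (6,2). |black|=5
Step 8: on WHITE (6,2): turn R to E, flip to black, move to (6,3). |black|=6
Step 9: on WHITE (6,3): turn R to S, flip to black, move to (7,3). |black|=7
Step 10: on BLACK (7,3): turn L to E, flip to white, move to (7,4). |black|=6
Step 11: on WHITE (7,4): turn R to S, flip to black, move to (8,4). |black|=7
Step 12: on WHITE (8,4): turn R to W, flip to black, move to (8,3). |black|=8
Step 13: on WHITE (8,3): turn R to N, flip to black, move to (7,3). |black|=9
Step 14: on WHITE (7,3): turn R to E, flip to black, move to (7,4). |black|=10
Step 15: on BLACK (7,4): turn L to N, flip to white, move to (6,4). |black|=9
Step 16: on BLACK (6,4): turn L to W, flip to white, move to (6,3). |black|=8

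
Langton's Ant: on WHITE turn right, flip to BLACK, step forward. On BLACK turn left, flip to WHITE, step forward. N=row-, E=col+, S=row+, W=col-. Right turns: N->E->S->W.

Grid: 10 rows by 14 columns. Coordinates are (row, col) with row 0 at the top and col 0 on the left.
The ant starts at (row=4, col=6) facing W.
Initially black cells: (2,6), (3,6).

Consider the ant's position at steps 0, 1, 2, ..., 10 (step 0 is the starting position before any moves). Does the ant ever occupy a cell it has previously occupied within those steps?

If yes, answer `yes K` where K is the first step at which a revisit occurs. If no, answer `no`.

Answer: yes 8

Derivation:
Step 1: on WHITE (4,6): turn R to N, flip to black, move to (3,6). |black|=3 — new cell
Step 2: on BLACK (3,6): turn L to W, flip to white, move to (3,5). |black|=2 — new cell
Step 3: on WHITE (3,5): turn R to N, flip to black, move to (2,5). |black|=3 — new cell
Step 4: on WHITE (2,5): turn R to E, flip to black, move to (2,6). |black|=4 — new cell
Step 5: on BLACK (2,6): turn L to N, flip to white, move to (1,6). |black|=3 — new cell
Step 6: on WHITE (1,6): turn R to E, flip to black, move to (1,7). |black|=4 — new cell
Step 7: on WHITE (1,7): turn R to S, flip to black, move to (2,7). |black|=5 — new cell
Step 8: on WHITE (2,7): turn R to W, flip to black, move to (2,6). |black|=6 — REVISIT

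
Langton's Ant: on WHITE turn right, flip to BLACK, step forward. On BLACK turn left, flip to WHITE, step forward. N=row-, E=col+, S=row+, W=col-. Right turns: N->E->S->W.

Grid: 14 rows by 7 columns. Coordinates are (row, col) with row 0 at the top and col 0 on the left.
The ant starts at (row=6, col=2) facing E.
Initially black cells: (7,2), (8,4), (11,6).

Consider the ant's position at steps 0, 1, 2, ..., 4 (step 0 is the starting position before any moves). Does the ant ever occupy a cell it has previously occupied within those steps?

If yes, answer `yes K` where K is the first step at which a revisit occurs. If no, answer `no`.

Answer: no

Derivation:
Step 1: on WHITE (6,2): turn R to S, flip to black, move to (7,2). |black|=4 — new cell
Step 2: on BLACK (7,2): turn L to E, flip to white, move to (7,3). |black|=3 — new cell
Step 3: on WHITE (7,3): turn R to S, flip to black, move to (8,3). |black|=4 — new cell
Step 4: on WHITE (8,3): turn R to W, flip to black, move to (8,2). |black|=5 — new cell
No revisit within 4 steps.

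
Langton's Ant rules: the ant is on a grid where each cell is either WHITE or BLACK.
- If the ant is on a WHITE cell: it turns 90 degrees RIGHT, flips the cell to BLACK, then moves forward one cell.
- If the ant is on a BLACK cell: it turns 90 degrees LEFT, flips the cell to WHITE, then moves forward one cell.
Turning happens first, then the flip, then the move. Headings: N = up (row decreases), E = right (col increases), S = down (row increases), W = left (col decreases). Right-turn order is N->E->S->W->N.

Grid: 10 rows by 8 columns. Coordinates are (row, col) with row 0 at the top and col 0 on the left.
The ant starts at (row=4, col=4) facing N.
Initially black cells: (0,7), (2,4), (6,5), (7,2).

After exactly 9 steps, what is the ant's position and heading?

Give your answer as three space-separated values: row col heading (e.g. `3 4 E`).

Answer: 4 3 W

Derivation:
Step 1: on WHITE (4,4): turn R to E, flip to black, move to (4,5). |black|=5
Step 2: on WHITE (4,5): turn R to S, flip to black, move to (5,5). |black|=6
Step 3: on WHITE (5,5): turn R to W, flip to black, move to (5,4). |black|=7
Step 4: on WHITE (5,4): turn R to N, flip to black, move to (4,4). |black|=8
Step 5: on BLACK (4,4): turn L to W, flip to white, move to (4,3). |black|=7
Step 6: on WHITE (4,3): turn R to N, flip to black, move to (3,3). |black|=8
Step 7: on WHITE (3,3): turn R to E, flip to black, move to (3,4). |black|=9
Step 8: on WHITE (3,4): turn R to S, flip to black, move to (4,4). |black|=10
Step 9: on WHITE (4,4): turn R to W, flip to black, move to (4,3). |black|=11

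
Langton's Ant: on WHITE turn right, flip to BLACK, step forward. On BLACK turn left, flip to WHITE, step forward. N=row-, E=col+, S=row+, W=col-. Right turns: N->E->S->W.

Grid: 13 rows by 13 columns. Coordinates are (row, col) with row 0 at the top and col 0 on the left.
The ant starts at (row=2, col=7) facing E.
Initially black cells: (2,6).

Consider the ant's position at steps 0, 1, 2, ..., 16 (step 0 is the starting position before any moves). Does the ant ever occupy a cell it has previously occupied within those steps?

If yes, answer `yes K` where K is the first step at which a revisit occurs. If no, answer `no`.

Step 1: on WHITE (2,7): turn R to S, flip to black, move to (3,7). |black|=2 — new cell
Step 2: on WHITE (3,7): turn R to W, flip to black, move to (3,6). |black|=3 — new cell
Step 3: on WHITE (3,6): turn R to N, flip to black, move to (2,6). |black|=4 — new cell
Step 4: on BLACK (2,6): turn L to W, flip to white, move to (2,5). |black|=3 — new cell
Step 5: on WHITE (2,5): turn R to N, flip to black, move to (1,5). |black|=4 — new cell
Step 6: on WHITE (1,5): turn R to E, flip to black, move to (1,6). |black|=5 — new cell
Step 7: on WHITE (1,6): turn R to S, flip to black, move to (2,6). |black|=6 — REVISIT

Answer: yes 7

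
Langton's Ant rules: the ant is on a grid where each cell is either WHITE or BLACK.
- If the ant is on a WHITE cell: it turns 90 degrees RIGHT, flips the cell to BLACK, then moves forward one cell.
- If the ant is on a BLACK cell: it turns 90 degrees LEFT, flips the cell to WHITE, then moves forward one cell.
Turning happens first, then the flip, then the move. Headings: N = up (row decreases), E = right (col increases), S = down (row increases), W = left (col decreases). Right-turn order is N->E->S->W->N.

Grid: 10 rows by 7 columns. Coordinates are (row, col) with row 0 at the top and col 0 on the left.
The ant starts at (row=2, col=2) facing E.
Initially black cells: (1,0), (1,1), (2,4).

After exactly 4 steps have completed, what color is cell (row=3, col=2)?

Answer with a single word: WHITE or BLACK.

Answer: BLACK

Derivation:
Step 1: on WHITE (2,2): turn R to S, flip to black, move to (3,2). |black|=4
Step 2: on WHITE (3,2): turn R to W, flip to black, move to (3,1). |black|=5
Step 3: on WHITE (3,1): turn R to N, flip to black, move to (2,1). |black|=6
Step 4: on WHITE (2,1): turn R to E, flip to black, move to (2,2). |black|=7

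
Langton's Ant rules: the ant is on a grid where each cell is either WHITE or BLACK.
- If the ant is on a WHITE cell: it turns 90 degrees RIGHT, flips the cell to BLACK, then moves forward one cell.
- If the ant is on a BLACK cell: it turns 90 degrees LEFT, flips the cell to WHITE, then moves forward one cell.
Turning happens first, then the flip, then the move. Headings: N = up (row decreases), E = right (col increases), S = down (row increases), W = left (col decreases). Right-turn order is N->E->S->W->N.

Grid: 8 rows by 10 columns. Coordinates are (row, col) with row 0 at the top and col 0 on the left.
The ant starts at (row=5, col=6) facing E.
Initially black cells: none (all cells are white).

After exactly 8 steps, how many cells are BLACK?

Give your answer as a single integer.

Step 1: on WHITE (5,6): turn R to S, flip to black, move to (6,6). |black|=1
Step 2: on WHITE (6,6): turn R to W, flip to black, move to (6,5). |black|=2
Step 3: on WHITE (6,5): turn R to N, flip to black, move to (5,5). |black|=3
Step 4: on WHITE (5,5): turn R to E, flip to black, move to (5,6). |black|=4
Step 5: on BLACK (5,6): turn L to N, flip to white, move to (4,6). |black|=3
Step 6: on WHITE (4,6): turn R to E, flip to black, move to (4,7). |black|=4
Step 7: on WHITE (4,7): turn R to S, flip to black, move to (5,7). |black|=5
Step 8: on WHITE (5,7): turn R to W, flip to black, move to (5,6). |black|=6

Answer: 6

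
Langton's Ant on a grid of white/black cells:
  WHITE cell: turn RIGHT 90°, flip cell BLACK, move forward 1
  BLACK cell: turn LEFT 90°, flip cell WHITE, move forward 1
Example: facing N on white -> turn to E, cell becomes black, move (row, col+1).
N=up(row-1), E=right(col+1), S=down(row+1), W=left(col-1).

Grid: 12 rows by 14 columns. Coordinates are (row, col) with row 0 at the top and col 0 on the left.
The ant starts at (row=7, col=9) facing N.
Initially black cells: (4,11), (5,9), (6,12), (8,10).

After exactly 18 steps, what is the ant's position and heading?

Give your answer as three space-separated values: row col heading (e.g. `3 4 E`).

Step 1: on WHITE (7,9): turn R to E, flip to black, move to (7,10). |black|=5
Step 2: on WHITE (7,10): turn R to S, flip to black, move to (8,10). |black|=6
Step 3: on BLACK (8,10): turn L to E, flip to white, move to (8,11). |black|=5
Step 4: on WHITE (8,11): turn R to S, flip to black, move to (9,11). |black|=6
Step 5: on WHITE (9,11): turn R to W, flip to black, move to (9,10). |black|=7
Step 6: on WHITE (9,10): turn R to N, flip to black, move to (8,10). |black|=8
Step 7: on WHITE (8,10): turn R to E, flip to black, move to (8,11). |black|=9
Step 8: on BLACK (8,11): turn L to N, flip to white, move to (7,11). |black|=8
Step 9: on WHITE (7,11): turn R to E, flip to black, move to (7,12). |black|=9
Step 10: on WHITE (7,12): turn R to S, flip to black, move to (8,12). |black|=10
Step 11: on WHITE (8,12): turn R to W, flip to black, move to (8,11). |black|=11
Step 12: on WHITE (8,11): turn R to N, flip to black, move to (7,11). |black|=12
Step 13: on BLACK (7,11): turn L to W, flip to white, move to (7,10). |black|=11
Step 14: on BLACK (7,10): turn L to S, flip to white, move to (8,10). |black|=10
Step 15: on BLACK (8,10): turn L to E, flip to white, move to (8,11). |black|=9
Step 16: on BLACK (8,11): turn L to N, flip to white, move to (7,11). |black|=8
Step 17: on WHITE (7,11): turn R to E, flip to black, move to (7,12). |black|=9
Step 18: on BLACK (7,12): turn L to N, flip to white, move to (6,12). |black|=8

Answer: 6 12 N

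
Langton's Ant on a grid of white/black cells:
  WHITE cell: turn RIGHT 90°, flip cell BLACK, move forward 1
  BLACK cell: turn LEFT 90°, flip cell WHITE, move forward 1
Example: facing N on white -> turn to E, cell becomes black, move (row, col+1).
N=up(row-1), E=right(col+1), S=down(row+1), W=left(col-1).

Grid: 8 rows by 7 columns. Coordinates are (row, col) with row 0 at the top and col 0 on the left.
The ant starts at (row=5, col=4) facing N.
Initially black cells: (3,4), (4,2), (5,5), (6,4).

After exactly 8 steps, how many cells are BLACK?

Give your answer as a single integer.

Step 1: on WHITE (5,4): turn R to E, flip to black, move to (5,5). |black|=5
Step 2: on BLACK (5,5): turn L to N, flip to white, move to (4,5). |black|=4
Step 3: on WHITE (4,5): turn R to E, flip to black, move to (4,6). |black|=5
Step 4: on WHITE (4,6): turn R to S, flip to black, move to (5,6). |black|=6
Step 5: on WHITE (5,6): turn R to W, flip to black, move to (5,5). |black|=7
Step 6: on WHITE (5,5): turn R to N, flip to black, move to (4,5). |black|=8
Step 7: on BLACK (4,5): turn L to W, flip to white, move to (4,4). |black|=7
Step 8: on WHITE (4,4): turn R to N, flip to black, move to (3,4). |black|=8

Answer: 8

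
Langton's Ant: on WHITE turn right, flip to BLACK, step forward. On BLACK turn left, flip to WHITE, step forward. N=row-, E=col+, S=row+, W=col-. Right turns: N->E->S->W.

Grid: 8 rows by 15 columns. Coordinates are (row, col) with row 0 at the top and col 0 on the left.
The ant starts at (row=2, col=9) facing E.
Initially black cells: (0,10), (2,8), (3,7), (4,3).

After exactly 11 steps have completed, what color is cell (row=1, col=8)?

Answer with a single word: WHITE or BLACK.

Step 1: on WHITE (2,9): turn R to S, flip to black, move to (3,9). |black|=5
Step 2: on WHITE (3,9): turn R to W, flip to black, move to (3,8). |black|=6
Step 3: on WHITE (3,8): turn R to N, flip to black, move to (2,8). |black|=7
Step 4: on BLACK (2,8): turn L to W, flip to white, move to (2,7). |black|=6
Step 5: on WHITE (2,7): turn R to N, flip to black, move to (1,7). |black|=7
Step 6: on WHITE (1,7): turn R to E, flip to black, move to (1,8). |black|=8
Step 7: on WHITE (1,8): turn R to S, flip to black, move to (2,8). |black|=9
Step 8: on WHITE (2,8): turn R to W, flip to black, move to (2,7). |black|=10
Step 9: on BLACK (2,7): turn L to S, flip to white, move to (3,7). |black|=9
Step 10: on BLACK (3,7): turn L to E, flip to white, move to (3,8). |black|=8
Step 11: on BLACK (3,8): turn L to N, flip to white, move to (2,8). |black|=7

Answer: BLACK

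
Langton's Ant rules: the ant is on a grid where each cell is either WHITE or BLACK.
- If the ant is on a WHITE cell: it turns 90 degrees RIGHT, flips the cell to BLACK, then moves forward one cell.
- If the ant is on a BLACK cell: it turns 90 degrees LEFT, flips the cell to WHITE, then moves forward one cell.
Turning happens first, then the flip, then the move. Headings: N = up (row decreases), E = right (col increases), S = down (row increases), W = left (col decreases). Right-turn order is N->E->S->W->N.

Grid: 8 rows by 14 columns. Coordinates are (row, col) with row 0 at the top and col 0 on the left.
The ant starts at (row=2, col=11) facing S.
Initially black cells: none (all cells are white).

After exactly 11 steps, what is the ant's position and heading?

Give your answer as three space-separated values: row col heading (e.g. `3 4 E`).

Answer: 1 13 E

Derivation:
Step 1: on WHITE (2,11): turn R to W, flip to black, move to (2,10). |black|=1
Step 2: on WHITE (2,10): turn R to N, flip to black, move to (1,10). |black|=2
Step 3: on WHITE (1,10): turn R to E, flip to black, move to (1,11). |black|=3
Step 4: on WHITE (1,11): turn R to S, flip to black, move to (2,11). |black|=4
Step 5: on BLACK (2,11): turn L to E, flip to white, move to (2,12). |black|=3
Step 6: on WHITE (2,12): turn R to S, flip to black, move to (3,12). |black|=4
Step 7: on WHITE (3,12): turn R to W, flip to black, move to (3,11). |black|=5
Step 8: on WHITE (3,11): turn R to N, flip to black, move to (2,11). |black|=6
Step 9: on WHITE (2,11): turn R to E, flip to black, move to (2,12). |black|=7
Step 10: on BLACK (2,12): turn L to N, flip to white, move to (1,12). |black|=6
Step 11: on WHITE (1,12): turn R to E, flip to black, move to (1,13). |black|=7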